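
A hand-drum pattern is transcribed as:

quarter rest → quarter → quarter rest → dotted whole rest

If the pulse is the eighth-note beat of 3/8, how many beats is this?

18

One eighth-note beat = 2 sixteenth notes.
Convert each value to sixteenth notes: quarter rest = 4; quarter = 4; quarter rest = 4; dotted whole rest = 24.
Sum: 4 + 4 + 4 + 24 = 36.
36 ÷ 2 = 18 beats.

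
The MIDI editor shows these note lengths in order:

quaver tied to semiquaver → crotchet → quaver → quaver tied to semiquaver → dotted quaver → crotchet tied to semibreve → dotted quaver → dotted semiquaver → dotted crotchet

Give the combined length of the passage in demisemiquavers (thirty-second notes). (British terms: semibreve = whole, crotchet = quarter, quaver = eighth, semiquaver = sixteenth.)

Working in thirty-second notes: quaver tied to semiquaver (quaver + semiquaver) = 6; crotchet = 8; quaver = 4; quaver tied to semiquaver (quaver + semiquaver) = 6; dotted quaver = 6; crotchet tied to semibreve (crotchet + semibreve) = 40; dotted quaver = 6; dotted semiquaver = 3; dotted crotchet = 12.
Sum: 6 + 8 + 4 + 6 + 6 + 40 + 6 + 3 + 12 = 91 thirty-second notes.

91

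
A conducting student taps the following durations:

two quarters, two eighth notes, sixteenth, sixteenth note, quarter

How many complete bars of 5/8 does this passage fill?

One bar of 5/8 = 10 sixteenth notes.
Each duration in sixteenth notes: quarter = 4; quarter = 4; eighth note = 2; eighth note = 2; sixteenth = 1; sixteenth note = 1; quarter = 4.
Altogether 4 + 4 + 2 + 2 + 1 + 1 + 4 = 18.
18 ÷ 10 = 1 complete bar with 8 left over.

1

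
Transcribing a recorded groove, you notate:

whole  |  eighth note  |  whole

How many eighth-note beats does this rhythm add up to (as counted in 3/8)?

One eighth-note beat = 2 sixteenth notes.
Convert each value to sixteenth notes: whole = 16; eighth note = 2; whole = 16.
Adding: 16 + 2 + 16 = 34.
34 ÷ 2 = 17 beats.

17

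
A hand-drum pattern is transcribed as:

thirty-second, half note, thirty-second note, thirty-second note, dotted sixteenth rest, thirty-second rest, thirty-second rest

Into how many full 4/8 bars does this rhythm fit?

1

One bar of 4/8 = 16 thirty-second notes.
Each duration in thirty-second notes: thirty-second = 1; half note = 16; thirty-second note = 1; thirty-second note = 1; dotted sixteenth rest = 3; thirty-second rest = 1; thirty-second rest = 1.
Altogether 1 + 16 + 1 + 1 + 3 + 1 + 1 = 24.
24 ÷ 16 = 1 complete bar with 8 left over.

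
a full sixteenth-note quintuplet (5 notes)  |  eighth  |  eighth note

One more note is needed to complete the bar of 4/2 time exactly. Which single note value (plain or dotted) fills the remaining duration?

dotted whole note

The bar of 4/2 = 16 eighth notes.
In eighth notes: a full sixteenth-note quintuplet (5 notes) (five quintuplet sixteenths span one quarter) = 2; eighth = 1; eighth note = 1.
Total: 2 + 1 + 1 = 4.
Remaining: 16 − 4 = 12 eighth notes, which is a dotted whole note.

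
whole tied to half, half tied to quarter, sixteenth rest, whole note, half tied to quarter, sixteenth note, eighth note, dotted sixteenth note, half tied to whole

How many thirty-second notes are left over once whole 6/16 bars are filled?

One bar of 6/16 = 12 thirty-second notes.
Each duration in thirty-second notes: whole tied to half (whole + half) = 48; half tied to quarter (half + quarter) = 24; sixteenth rest = 2; whole note = 32; half tied to quarter (half + quarter) = 24; sixteenth note = 2; eighth note = 4; dotted sixteenth note = 3; half tied to whole (half + whole) = 48.
Adding: 48 + 24 + 2 + 32 + 24 + 2 + 4 + 3 + 48 = 187.
187 ÷ 12 = 15 complete bars with 7 thirty-second notes remaining.

7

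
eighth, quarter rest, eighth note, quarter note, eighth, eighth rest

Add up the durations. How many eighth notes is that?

Each duration in eighth notes: eighth = 1; quarter rest = 2; eighth note = 1; quarter note = 2; eighth = 1; eighth rest = 1.
Adding: 1 + 2 + 1 + 2 + 1 + 1 = 8 eighth notes.

8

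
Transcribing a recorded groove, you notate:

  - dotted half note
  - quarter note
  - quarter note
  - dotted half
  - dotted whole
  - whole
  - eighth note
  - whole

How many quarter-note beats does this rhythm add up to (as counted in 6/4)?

One quarter-note beat = 2 eighth notes.
Working in eighth notes: dotted half note = 6; quarter note = 2; quarter note = 2; dotted half = 6; dotted whole = 12; whole = 8; eighth note = 1; whole = 8.
Altogether 6 + 2 + 2 + 6 + 12 + 8 + 1 + 8 = 45.
45 ÷ 2 = 22.5 beats.

22.5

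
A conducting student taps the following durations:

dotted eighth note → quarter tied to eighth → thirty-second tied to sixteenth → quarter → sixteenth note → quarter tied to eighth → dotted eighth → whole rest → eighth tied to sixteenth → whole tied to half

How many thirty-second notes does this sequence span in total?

135

Working in thirty-second notes: dotted eighth note = 6; quarter tied to eighth (quarter + eighth) = 12; thirty-second tied to sixteenth (thirty-second + sixteenth) = 3; quarter = 8; sixteenth note = 2; quarter tied to eighth (quarter + eighth) = 12; dotted eighth = 6; whole rest = 32; eighth tied to sixteenth (eighth + sixteenth) = 6; whole tied to half (whole + half) = 48.
Sum: 6 + 12 + 3 + 8 + 2 + 12 + 6 + 32 + 6 + 48 = 135 thirty-second notes.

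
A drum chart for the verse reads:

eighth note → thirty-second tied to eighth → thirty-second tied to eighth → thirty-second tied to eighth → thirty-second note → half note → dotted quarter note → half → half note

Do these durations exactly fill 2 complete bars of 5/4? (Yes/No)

Yes

One bar of 5/4 = 40 thirty-second notes, so 2 bars = 80.
Each duration in thirty-second notes: eighth note = 4; thirty-second tied to eighth (thirty-second + eighth) = 5; thirty-second tied to eighth (thirty-second + eighth) = 5; thirty-second tied to eighth (thirty-second + eighth) = 5; thirty-second note = 1; half note = 16; dotted quarter note = 12; half = 16; half note = 16.
Altogether 4 + 5 + 5 + 5 + 1 + 16 + 12 + 16 + 16 = 80.
80 equals 80, so the answer is Yes.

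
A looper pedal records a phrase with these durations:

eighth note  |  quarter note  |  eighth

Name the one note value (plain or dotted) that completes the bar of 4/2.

The bar of 4/2 = 16 eighth notes.
Working in eighth notes: eighth note = 1; quarter note = 2; eighth = 1.
Altogether 1 + 2 + 1 = 4.
Remaining: 16 − 4 = 12 eighth notes, which is a dotted whole note.

dotted whole note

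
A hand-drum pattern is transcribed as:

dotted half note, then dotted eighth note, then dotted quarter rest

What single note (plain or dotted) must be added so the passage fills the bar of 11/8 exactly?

sixteenth note

The bar of 11/8 = 22 sixteenth notes.
In sixteenth notes: dotted half note = 12; dotted eighth note = 3; dotted quarter rest = 6.
Sum: 12 + 3 + 6 = 21.
Remaining: 22 − 21 = 1 sixteenth note, which is a sixteenth note.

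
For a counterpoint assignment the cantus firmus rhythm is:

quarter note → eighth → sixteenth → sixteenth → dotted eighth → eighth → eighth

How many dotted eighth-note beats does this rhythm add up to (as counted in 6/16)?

5

One dotted eighth-note beat = 3 sixteenth notes.
Working in sixteenth notes: quarter note = 4; eighth = 2; sixteenth = 1; sixteenth = 1; dotted eighth = 3; eighth = 2; eighth = 2.
Adding: 4 + 2 + 1 + 1 + 3 + 2 + 2 = 15.
15 ÷ 3 = 5 beats.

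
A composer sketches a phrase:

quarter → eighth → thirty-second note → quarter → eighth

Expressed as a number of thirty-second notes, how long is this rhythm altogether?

Express everything in thirty-second notes: quarter = 8; eighth = 4; thirty-second note = 1; quarter = 8; eighth = 4.
Adding: 8 + 4 + 1 + 8 + 4 = 25 thirty-second notes.

25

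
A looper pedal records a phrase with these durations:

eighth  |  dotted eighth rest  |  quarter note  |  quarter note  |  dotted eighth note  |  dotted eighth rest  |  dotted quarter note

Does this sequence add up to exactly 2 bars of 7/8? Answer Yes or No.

One bar of 7/8 = 14 sixteenth notes, so 2 bars = 28.
Working in sixteenth notes: eighth = 2; dotted eighth rest = 3; quarter note = 4; quarter note = 4; dotted eighth note = 3; dotted eighth rest = 3; dotted quarter note = 6.
Altogether 2 + 3 + 4 + 4 + 3 + 3 + 6 = 25.
25 falls short of 28, so the answer is No.

No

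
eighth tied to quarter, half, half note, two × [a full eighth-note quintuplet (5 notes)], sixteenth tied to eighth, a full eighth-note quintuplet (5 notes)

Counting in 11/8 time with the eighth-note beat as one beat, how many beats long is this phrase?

One eighth-note beat = 2 sixteenth notes.
In sixteenth notes: eighth tied to quarter (eighth + quarter) = 6; half = 8; half note = 8; a full eighth-note quintuplet (5 notes) (five quintuplet eighths span one half) = 8; a full eighth-note quintuplet (5 notes) (five quintuplet eighths span one half) = 8; sixteenth tied to eighth (sixteenth + eighth) = 3; a full eighth-note quintuplet (5 notes) (five quintuplet eighths span one half) = 8.
Adding: 6 + 8 + 8 + 8 + 8 + 3 + 8 = 49.
49 ÷ 2 = 24.5 beats.

24.5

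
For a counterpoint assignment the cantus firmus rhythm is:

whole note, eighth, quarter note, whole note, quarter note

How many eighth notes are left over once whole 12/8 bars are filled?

9

One bar of 12/8 = 12 eighth notes.
Convert each value to eighth notes: whole note = 8; eighth = 1; quarter note = 2; whole note = 8; quarter note = 2.
Total: 8 + 1 + 2 + 8 + 2 = 21.
21 ÷ 12 = 1 complete bar with 9 eighth notes remaining.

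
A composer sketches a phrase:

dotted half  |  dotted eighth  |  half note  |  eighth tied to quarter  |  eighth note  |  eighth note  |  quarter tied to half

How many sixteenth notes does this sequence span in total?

45

Convert each value to sixteenth notes: dotted half = 12; dotted eighth = 3; half note = 8; eighth tied to quarter (eighth + quarter) = 6; eighth note = 2; eighth note = 2; quarter tied to half (quarter + half) = 12.
Adding: 12 + 3 + 8 + 6 + 2 + 2 + 12 = 45 sixteenth notes.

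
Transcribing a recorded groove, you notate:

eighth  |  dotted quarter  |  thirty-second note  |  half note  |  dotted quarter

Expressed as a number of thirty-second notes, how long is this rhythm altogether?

45

Convert each value to thirty-second notes: eighth = 4; dotted quarter = 12; thirty-second note = 1; half note = 16; dotted quarter = 12.
Total: 4 + 12 + 1 + 16 + 12 = 45 thirty-second notes.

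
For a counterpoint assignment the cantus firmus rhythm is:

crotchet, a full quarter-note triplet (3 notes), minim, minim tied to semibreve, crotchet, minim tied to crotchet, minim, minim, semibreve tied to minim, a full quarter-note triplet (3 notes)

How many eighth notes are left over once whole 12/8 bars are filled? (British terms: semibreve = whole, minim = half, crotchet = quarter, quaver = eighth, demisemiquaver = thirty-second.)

One bar of 12/8 = 6 quarter notes.
Express everything in quarter notes: crotchet = 1; a full quarter-note triplet (3 notes) (three triplet quarters span one half) = 2; minim = 2; minim tied to semibreve (minim + semibreve) = 6; crotchet = 1; minim tied to crotchet (minim + crotchet) = 3; minim = 2; minim = 2; semibreve tied to minim (semibreve + minim) = 6; a full quarter-note triplet (3 notes) (three triplet quarters span one half) = 2.
Total: 1 + 2 + 2 + 6 + 1 + 3 + 2 + 2 + 6 + 2 = 27.
27 ÷ 6 = 4 complete bars with 3 quarter notes remaining = 6 eighth notes.

6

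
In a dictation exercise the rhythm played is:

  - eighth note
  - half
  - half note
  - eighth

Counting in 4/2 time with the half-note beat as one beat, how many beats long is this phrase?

One half-note beat = 4 eighth notes.
Convert each value to eighth notes: eighth note = 1; half = 4; half note = 4; eighth = 1.
Sum: 1 + 4 + 4 + 1 = 10.
10 ÷ 4 = 2.5 beats.

2.5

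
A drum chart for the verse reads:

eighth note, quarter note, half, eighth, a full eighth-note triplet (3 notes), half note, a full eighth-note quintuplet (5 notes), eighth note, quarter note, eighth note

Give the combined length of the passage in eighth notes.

22

In eighth notes: eighth note = 1; quarter note = 2; half = 4; eighth = 1; a full eighth-note triplet (3 notes) (three triplet eighths span one quarter) = 2; half note = 4; a full eighth-note quintuplet (5 notes) (five quintuplet eighths span one half) = 4; eighth note = 1; quarter note = 2; eighth note = 1.
Total: 1 + 2 + 4 + 1 + 2 + 4 + 4 + 1 + 2 + 1 = 22 eighth notes.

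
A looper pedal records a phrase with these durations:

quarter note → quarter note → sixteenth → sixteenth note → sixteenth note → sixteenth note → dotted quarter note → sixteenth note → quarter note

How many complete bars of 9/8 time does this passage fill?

1

One bar of 9/8 = 18 sixteenth notes.
Each duration in sixteenth notes: quarter note = 4; quarter note = 4; sixteenth = 1; sixteenth note = 1; sixteenth note = 1; sixteenth note = 1; dotted quarter note = 6; sixteenth note = 1; quarter note = 4.
Adding: 4 + 4 + 1 + 1 + 1 + 1 + 6 + 1 + 4 = 23.
23 ÷ 18 = 1 complete bar with 5 left over.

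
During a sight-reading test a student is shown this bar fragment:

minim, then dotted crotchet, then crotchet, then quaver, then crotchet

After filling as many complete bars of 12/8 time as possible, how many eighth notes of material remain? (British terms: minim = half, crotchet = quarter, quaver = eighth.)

One bar of 12/8 = 12 eighth notes.
In eighth notes: minim = 4; dotted crotchet = 3; crotchet = 2; quaver = 1; crotchet = 2.
Total: 4 + 3 + 2 + 1 + 2 = 12.
12 ÷ 12 = 1 complete bar with 0 eighth notes remaining.

0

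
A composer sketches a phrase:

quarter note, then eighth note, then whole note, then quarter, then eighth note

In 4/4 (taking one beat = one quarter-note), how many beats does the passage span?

One quarter-note beat = 2 eighth notes.
Convert each value to eighth notes: quarter note = 2; eighth note = 1; whole note = 8; quarter = 2; eighth note = 1.
Adding: 2 + 1 + 8 + 2 + 1 = 14.
14 ÷ 2 = 7 beats.

7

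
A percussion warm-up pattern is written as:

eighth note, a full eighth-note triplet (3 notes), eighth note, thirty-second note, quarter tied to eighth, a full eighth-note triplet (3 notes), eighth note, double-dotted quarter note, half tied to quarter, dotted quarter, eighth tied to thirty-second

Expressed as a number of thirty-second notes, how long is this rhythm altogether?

96

Each duration in thirty-second notes: eighth note = 4; a full eighth-note triplet (3 notes) (three triplet eighths span one quarter) = 8; eighth note = 4; thirty-second note = 1; quarter tied to eighth (quarter + eighth) = 12; a full eighth-note triplet (3 notes) (three triplet eighths span one quarter) = 8; eighth note = 4; double-dotted quarter note = 14; half tied to quarter (half + quarter) = 24; dotted quarter = 12; eighth tied to thirty-second (eighth + thirty-second) = 5.
Total: 4 + 8 + 4 + 1 + 12 + 8 + 4 + 14 + 24 + 12 + 5 = 96 thirty-second notes.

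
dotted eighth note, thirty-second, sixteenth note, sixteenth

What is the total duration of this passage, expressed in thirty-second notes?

Express everything in thirty-second notes: dotted eighth note = 6; thirty-second = 1; sixteenth note = 2; sixteenth = 2.
Total: 6 + 1 + 2 + 2 = 11 thirty-second notes.

11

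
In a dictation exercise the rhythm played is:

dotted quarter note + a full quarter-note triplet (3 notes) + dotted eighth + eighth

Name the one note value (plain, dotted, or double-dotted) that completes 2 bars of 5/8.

sixteenth note

2 bars of 5/8 = 20 sixteenth notes.
In sixteenth notes: dotted quarter note = 6; a full quarter-note triplet (3 notes) (three triplet quarters span one half) = 8; dotted eighth = 3; eighth = 2.
Adding: 6 + 8 + 3 + 2 = 19.
Remaining: 20 − 19 = 1 sixteenth note, which is a sixteenth note.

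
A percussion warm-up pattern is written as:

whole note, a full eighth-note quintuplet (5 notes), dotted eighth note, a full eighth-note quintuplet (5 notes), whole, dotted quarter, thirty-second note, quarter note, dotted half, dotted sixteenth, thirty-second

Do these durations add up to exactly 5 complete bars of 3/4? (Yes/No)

No

One bar of 3/4 = 24 thirty-second notes, so 5 bars = 120.
Express everything in thirty-second notes: whole note = 32; a full eighth-note quintuplet (5 notes) (five quintuplet eighths span one half) = 16; dotted eighth note = 6; a full eighth-note quintuplet (5 notes) (five quintuplet eighths span one half) = 16; whole = 32; dotted quarter = 12; thirty-second note = 1; quarter note = 8; dotted half = 24; dotted sixteenth = 3; thirty-second = 1.
Altogether 32 + 16 + 6 + 16 + 32 + 12 + 1 + 8 + 24 + 3 + 1 = 151.
151 exceeds 120, so the answer is No.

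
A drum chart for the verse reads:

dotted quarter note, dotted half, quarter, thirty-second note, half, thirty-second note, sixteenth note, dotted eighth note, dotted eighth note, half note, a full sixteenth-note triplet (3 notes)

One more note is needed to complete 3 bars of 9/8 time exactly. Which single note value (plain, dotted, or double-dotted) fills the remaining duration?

dotted quarter note

3 bars of 9/8 = 108 thirty-second notes.
In thirty-second notes: dotted quarter note = 12; dotted half = 24; quarter = 8; thirty-second note = 1; half = 16; thirty-second note = 1; sixteenth note = 2; dotted eighth note = 6; dotted eighth note = 6; half note = 16; a full sixteenth-note triplet (3 notes) (three triplet sixteenths span one eighth) = 4.
Sum: 12 + 24 + 8 + 1 + 16 + 1 + 2 + 6 + 6 + 16 + 4 = 96.
Remaining: 108 − 96 = 12 thirty-second notes, which is a dotted quarter note.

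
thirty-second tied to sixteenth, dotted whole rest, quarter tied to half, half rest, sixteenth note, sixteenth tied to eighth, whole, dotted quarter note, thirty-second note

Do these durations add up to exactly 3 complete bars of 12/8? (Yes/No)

One bar of 12/8 = 48 thirty-second notes, so 3 bars = 144.
Each duration in thirty-second notes: thirty-second tied to sixteenth (thirty-second + sixteenth) = 3; dotted whole rest = 48; quarter tied to half (quarter + half) = 24; half rest = 16; sixteenth note = 2; sixteenth tied to eighth (sixteenth + eighth) = 6; whole = 32; dotted quarter note = 12; thirty-second note = 1.
Sum: 3 + 48 + 24 + 16 + 2 + 6 + 32 + 12 + 1 = 144.
144 equals 144, so the answer is Yes.

Yes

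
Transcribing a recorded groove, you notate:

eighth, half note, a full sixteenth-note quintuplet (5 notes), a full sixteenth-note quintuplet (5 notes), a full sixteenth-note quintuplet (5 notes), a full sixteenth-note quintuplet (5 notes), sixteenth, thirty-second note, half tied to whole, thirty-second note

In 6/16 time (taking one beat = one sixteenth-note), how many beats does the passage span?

52

One sixteenth-note beat = 2 thirty-second notes.
Express everything in thirty-second notes: eighth = 4; half note = 16; a full sixteenth-note quintuplet (5 notes) (five quintuplet sixteenths span one quarter) = 8; a full sixteenth-note quintuplet (5 notes) (five quintuplet sixteenths span one quarter) = 8; a full sixteenth-note quintuplet (5 notes) (five quintuplet sixteenths span one quarter) = 8; a full sixteenth-note quintuplet (5 notes) (five quintuplet sixteenths span one quarter) = 8; sixteenth = 2; thirty-second note = 1; half tied to whole (half + whole) = 48; thirty-second note = 1.
Altogether 4 + 16 + 8 + 8 + 8 + 8 + 2 + 1 + 48 + 1 = 104.
104 ÷ 2 = 52 beats.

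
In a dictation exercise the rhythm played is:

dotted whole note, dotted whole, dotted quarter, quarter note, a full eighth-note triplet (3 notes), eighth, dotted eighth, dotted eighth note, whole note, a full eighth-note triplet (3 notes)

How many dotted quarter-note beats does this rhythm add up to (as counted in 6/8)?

One dotted quarter-note beat = 6 sixteenth notes.
Working in sixteenth notes: dotted whole note = 24; dotted whole = 24; dotted quarter = 6; quarter note = 4; a full eighth-note triplet (3 notes) (three triplet eighths span one quarter) = 4; eighth = 2; dotted eighth = 3; dotted eighth note = 3; whole note = 16; a full eighth-note triplet (3 notes) (three triplet eighths span one quarter) = 4.
Sum: 24 + 24 + 6 + 4 + 4 + 2 + 3 + 3 + 16 + 4 = 90.
90 ÷ 6 = 15 beats.

15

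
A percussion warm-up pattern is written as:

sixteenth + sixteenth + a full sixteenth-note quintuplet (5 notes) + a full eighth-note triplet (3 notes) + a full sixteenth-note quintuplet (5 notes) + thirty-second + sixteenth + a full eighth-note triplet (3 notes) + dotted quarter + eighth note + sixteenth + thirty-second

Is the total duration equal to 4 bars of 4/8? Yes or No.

One bar of 4/8 = 16 thirty-second notes, so 4 bars = 64.
In thirty-second notes: sixteenth = 2; sixteenth = 2; a full sixteenth-note quintuplet (5 notes) (five quintuplet sixteenths span one quarter) = 8; a full eighth-note triplet (3 notes) (three triplet eighths span one quarter) = 8; a full sixteenth-note quintuplet (5 notes) (five quintuplet sixteenths span one quarter) = 8; thirty-second = 1; sixteenth = 2; a full eighth-note triplet (3 notes) (three triplet eighths span one quarter) = 8; dotted quarter = 12; eighth note = 4; sixteenth = 2; thirty-second = 1.
Altogether 2 + 2 + 8 + 8 + 8 + 1 + 2 + 8 + 12 + 4 + 2 + 1 = 58.
58 falls short of 64, so the answer is No.

No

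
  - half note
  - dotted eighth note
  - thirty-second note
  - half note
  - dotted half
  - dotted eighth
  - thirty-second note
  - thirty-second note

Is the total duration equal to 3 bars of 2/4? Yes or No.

No

One bar of 2/4 = 16 thirty-second notes, so 3 bars = 48.
In thirty-second notes: half note = 16; dotted eighth note = 6; thirty-second note = 1; half note = 16; dotted half = 24; dotted eighth = 6; thirty-second note = 1; thirty-second note = 1.
Altogether 16 + 6 + 1 + 16 + 24 + 6 + 1 + 1 = 71.
71 exceeds 48, so the answer is No.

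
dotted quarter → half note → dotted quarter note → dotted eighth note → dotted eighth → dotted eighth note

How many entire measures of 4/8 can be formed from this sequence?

3

One bar of 4/8 = 8 sixteenth notes.
In sixteenth notes: dotted quarter = 6; half note = 8; dotted quarter note = 6; dotted eighth note = 3; dotted eighth = 3; dotted eighth note = 3.
Adding: 6 + 8 + 6 + 3 + 3 + 3 = 29.
29 ÷ 8 = 3 complete bars with 5 left over.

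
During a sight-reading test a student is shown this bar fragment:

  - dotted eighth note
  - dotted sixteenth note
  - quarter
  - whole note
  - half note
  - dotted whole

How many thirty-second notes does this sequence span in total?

In thirty-second notes: dotted eighth note = 6; dotted sixteenth note = 3; quarter = 8; whole note = 32; half note = 16; dotted whole = 48.
Adding: 6 + 3 + 8 + 32 + 16 + 48 = 113 thirty-second notes.

113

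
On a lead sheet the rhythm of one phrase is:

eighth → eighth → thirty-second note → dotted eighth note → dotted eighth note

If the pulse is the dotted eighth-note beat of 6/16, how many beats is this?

3.5

One dotted eighth-note beat = 6 thirty-second notes.
Working in thirty-second notes: eighth = 4; eighth = 4; thirty-second note = 1; dotted eighth note = 6; dotted eighth note = 6.
Total: 4 + 4 + 1 + 6 + 6 = 21.
21 ÷ 6 = 3.5 beats.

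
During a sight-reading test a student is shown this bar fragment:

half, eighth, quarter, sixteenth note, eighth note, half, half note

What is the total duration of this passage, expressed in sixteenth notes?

In sixteenth notes: half = 8; eighth = 2; quarter = 4; sixteenth note = 1; eighth note = 2; half = 8; half note = 8.
Sum: 8 + 2 + 4 + 1 + 2 + 8 + 8 = 33 sixteenth notes.

33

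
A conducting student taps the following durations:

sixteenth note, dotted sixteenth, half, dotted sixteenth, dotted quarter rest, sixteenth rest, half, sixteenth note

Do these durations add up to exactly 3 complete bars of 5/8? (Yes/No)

No

One bar of 5/8 = 20 thirty-second notes, so 3 bars = 60.
Working in thirty-second notes: sixteenth note = 2; dotted sixteenth = 3; half = 16; dotted sixteenth = 3; dotted quarter rest = 12; sixteenth rest = 2; half = 16; sixteenth note = 2.
Adding: 2 + 3 + 16 + 3 + 12 + 2 + 16 + 2 = 56.
56 falls short of 60, so the answer is No.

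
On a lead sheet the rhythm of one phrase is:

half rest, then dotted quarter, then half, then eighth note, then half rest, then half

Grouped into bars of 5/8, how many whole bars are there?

4

One bar of 5/8 = 5 eighth notes.
Convert each value to eighth notes: half rest = 4; dotted quarter = 3; half = 4; eighth note = 1; half rest = 4; half = 4.
Altogether 4 + 3 + 4 + 1 + 4 + 4 = 20.
20 ÷ 5 = 4 complete bars with 0 left over.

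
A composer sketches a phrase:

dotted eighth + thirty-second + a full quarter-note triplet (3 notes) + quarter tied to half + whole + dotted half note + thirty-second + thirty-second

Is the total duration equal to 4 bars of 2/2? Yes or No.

One bar of 2/2 = 32 thirty-second notes, so 4 bars = 128.
Convert each value to thirty-second notes: dotted eighth = 6; thirty-second = 1; a full quarter-note triplet (3 notes) (three triplet quarters span one half) = 16; quarter tied to half (quarter + half) = 24; whole = 32; dotted half note = 24; thirty-second = 1; thirty-second = 1.
Sum: 6 + 1 + 16 + 24 + 32 + 24 + 1 + 1 = 105.
105 falls short of 128, so the answer is No.

No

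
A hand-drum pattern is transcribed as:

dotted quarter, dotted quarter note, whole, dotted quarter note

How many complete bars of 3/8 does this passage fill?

One bar of 3/8 = 3 eighth notes.
Convert each value to eighth notes: dotted quarter = 3; dotted quarter note = 3; whole = 8; dotted quarter note = 3.
Sum: 3 + 3 + 8 + 3 = 17.
17 ÷ 3 = 5 complete bars with 2 left over.

5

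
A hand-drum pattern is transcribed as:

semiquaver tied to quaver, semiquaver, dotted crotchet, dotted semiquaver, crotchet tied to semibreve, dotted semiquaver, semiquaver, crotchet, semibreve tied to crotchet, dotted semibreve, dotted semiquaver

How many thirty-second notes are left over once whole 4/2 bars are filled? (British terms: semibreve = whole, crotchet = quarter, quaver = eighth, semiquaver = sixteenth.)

39

One bar of 4/2 = 64 thirty-second notes.
Express everything in thirty-second notes: semiquaver tied to quaver (semiquaver + quaver) = 6; semiquaver = 2; dotted crotchet = 12; dotted semiquaver = 3; crotchet tied to semibreve (crotchet + semibreve) = 40; dotted semiquaver = 3; semiquaver = 2; crotchet = 8; semibreve tied to crotchet (semibreve + crotchet) = 40; dotted semibreve = 48; dotted semiquaver = 3.
Altogether 6 + 2 + 12 + 3 + 40 + 3 + 2 + 8 + 40 + 48 + 3 = 167.
167 ÷ 64 = 2 complete bars with 39 thirty-second notes remaining.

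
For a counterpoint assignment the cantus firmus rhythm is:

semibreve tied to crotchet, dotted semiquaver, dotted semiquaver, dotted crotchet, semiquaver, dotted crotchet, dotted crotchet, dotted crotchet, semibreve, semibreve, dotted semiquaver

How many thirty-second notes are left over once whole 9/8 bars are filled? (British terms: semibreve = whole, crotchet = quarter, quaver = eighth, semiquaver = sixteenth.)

19

One bar of 9/8 = 36 thirty-second notes.
Working in thirty-second notes: semibreve tied to crotchet (semibreve + crotchet) = 40; dotted semiquaver = 3; dotted semiquaver = 3; dotted crotchet = 12; semiquaver = 2; dotted crotchet = 12; dotted crotchet = 12; dotted crotchet = 12; semibreve = 32; semibreve = 32; dotted semiquaver = 3.
Altogether 40 + 3 + 3 + 12 + 2 + 12 + 12 + 12 + 32 + 32 + 3 = 163.
163 ÷ 36 = 4 complete bars with 19 thirty-second notes remaining.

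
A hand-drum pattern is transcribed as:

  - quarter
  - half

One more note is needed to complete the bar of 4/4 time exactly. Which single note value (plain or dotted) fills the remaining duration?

quarter note

The bar of 4/4 = 4 quarter notes.
Express everything in quarter notes: quarter = 1; half = 2.
Total: 1 + 2 = 3.
Remaining: 4 − 3 = 1 quarter note, which is a quarter note.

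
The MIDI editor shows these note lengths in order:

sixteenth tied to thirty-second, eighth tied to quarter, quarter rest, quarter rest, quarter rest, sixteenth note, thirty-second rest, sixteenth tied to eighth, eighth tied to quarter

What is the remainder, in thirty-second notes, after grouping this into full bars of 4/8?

12

One bar of 4/8 = 16 thirty-second notes.
In thirty-second notes: sixteenth tied to thirty-second (sixteenth + thirty-second) = 3; eighth tied to quarter (eighth + quarter) = 12; quarter rest = 8; quarter rest = 8; quarter rest = 8; sixteenth note = 2; thirty-second rest = 1; sixteenth tied to eighth (sixteenth + eighth) = 6; eighth tied to quarter (eighth + quarter) = 12.
Total: 3 + 12 + 8 + 8 + 8 + 2 + 1 + 6 + 12 = 60.
60 ÷ 16 = 3 complete bars with 12 thirty-second notes remaining.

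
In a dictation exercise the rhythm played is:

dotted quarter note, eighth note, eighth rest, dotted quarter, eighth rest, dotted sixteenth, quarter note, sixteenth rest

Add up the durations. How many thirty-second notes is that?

49

Express everything in thirty-second notes: dotted quarter note = 12; eighth note = 4; eighth rest = 4; dotted quarter = 12; eighth rest = 4; dotted sixteenth = 3; quarter note = 8; sixteenth rest = 2.
Adding: 12 + 4 + 4 + 12 + 4 + 3 + 8 + 2 = 49 thirty-second notes.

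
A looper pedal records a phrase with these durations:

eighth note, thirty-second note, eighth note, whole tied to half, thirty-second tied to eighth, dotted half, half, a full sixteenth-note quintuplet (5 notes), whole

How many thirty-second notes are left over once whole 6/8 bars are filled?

22

One bar of 6/8 = 24 thirty-second notes.
Each duration in thirty-second notes: eighth note = 4; thirty-second note = 1; eighth note = 4; whole tied to half (whole + half) = 48; thirty-second tied to eighth (thirty-second + eighth) = 5; dotted half = 24; half = 16; a full sixteenth-note quintuplet (5 notes) (five quintuplet sixteenths span one quarter) = 8; whole = 32.
Sum: 4 + 1 + 4 + 48 + 5 + 24 + 16 + 8 + 32 = 142.
142 ÷ 24 = 5 complete bars with 22 thirty-second notes remaining.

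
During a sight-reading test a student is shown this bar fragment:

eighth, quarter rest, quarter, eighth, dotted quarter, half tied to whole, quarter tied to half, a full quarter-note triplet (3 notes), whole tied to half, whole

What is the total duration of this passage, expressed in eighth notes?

51

Convert each value to eighth notes: eighth = 1; quarter rest = 2; quarter = 2; eighth = 1; dotted quarter = 3; half tied to whole (half + whole) = 12; quarter tied to half (quarter + half) = 6; a full quarter-note triplet (3 notes) (three triplet quarters span one half) = 4; whole tied to half (whole + half) = 12; whole = 8.
Adding: 1 + 2 + 2 + 1 + 3 + 12 + 6 + 4 + 12 + 8 = 51 eighth notes.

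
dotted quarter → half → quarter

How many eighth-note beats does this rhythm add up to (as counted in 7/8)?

9

One eighth-note beat = 2 sixteenth notes.
Each duration in sixteenth notes: dotted quarter = 6; half = 8; quarter = 4.
Sum: 6 + 8 + 4 = 18.
18 ÷ 2 = 9 beats.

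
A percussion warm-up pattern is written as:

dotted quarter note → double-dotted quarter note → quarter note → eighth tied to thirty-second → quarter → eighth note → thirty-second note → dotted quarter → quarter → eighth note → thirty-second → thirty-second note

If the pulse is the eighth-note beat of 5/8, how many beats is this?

One eighth-note beat = 4 thirty-second notes.
Each duration in thirty-second notes: dotted quarter note = 12; double-dotted quarter note = 14; quarter note = 8; eighth tied to thirty-second (eighth + thirty-second) = 5; quarter = 8; eighth note = 4; thirty-second note = 1; dotted quarter = 12; quarter = 8; eighth note = 4; thirty-second = 1; thirty-second note = 1.
Altogether 12 + 14 + 8 + 5 + 8 + 4 + 1 + 12 + 8 + 4 + 1 + 1 = 78.
78 ÷ 4 = 19.5 beats.

19.5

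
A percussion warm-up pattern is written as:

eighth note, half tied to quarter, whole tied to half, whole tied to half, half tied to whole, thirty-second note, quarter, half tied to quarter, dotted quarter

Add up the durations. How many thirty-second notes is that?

217

Each duration in thirty-second notes: eighth note = 4; half tied to quarter (half + quarter) = 24; whole tied to half (whole + half) = 48; whole tied to half (whole + half) = 48; half tied to whole (half + whole) = 48; thirty-second note = 1; quarter = 8; half tied to quarter (half + quarter) = 24; dotted quarter = 12.
Total: 4 + 24 + 48 + 48 + 48 + 1 + 8 + 24 + 12 = 217 thirty-second notes.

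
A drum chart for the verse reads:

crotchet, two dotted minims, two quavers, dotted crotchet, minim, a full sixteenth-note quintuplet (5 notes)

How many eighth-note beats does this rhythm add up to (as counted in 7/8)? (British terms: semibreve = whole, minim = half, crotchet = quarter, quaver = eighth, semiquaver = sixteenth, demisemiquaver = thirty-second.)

25

One eighth-note beat = 2 sixteenth notes.
In sixteenth notes: crotchet = 4; dotted minim = 12; dotted minim = 12; quaver = 2; quaver = 2; dotted crotchet = 6; minim = 8; a full sixteenth-note quintuplet (5 notes) (five quintuplet sixteenths span one quarter) = 4.
Altogether 4 + 12 + 12 + 2 + 2 + 6 + 8 + 4 = 50.
50 ÷ 2 = 25 beats.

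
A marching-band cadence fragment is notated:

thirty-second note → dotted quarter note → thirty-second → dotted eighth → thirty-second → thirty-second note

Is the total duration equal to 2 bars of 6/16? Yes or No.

No

One bar of 6/16 = 12 thirty-second notes, so 2 bars = 24.
Convert each value to thirty-second notes: thirty-second note = 1; dotted quarter note = 12; thirty-second = 1; dotted eighth = 6; thirty-second = 1; thirty-second note = 1.
Sum: 1 + 12 + 1 + 6 + 1 + 1 = 22.
22 falls short of 24, so the answer is No.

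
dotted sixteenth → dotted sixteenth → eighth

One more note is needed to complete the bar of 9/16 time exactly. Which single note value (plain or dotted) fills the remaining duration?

quarter note

The bar of 9/16 = 18 thirty-second notes.
Express everything in thirty-second notes: dotted sixteenth = 3; dotted sixteenth = 3; eighth = 4.
Adding: 3 + 3 + 4 = 10.
Remaining: 18 − 10 = 8 thirty-second notes, which is a quarter note.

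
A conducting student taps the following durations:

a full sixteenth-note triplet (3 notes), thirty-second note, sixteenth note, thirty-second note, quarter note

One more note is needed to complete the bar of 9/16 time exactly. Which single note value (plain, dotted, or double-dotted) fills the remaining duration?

The bar of 9/16 = 18 thirty-second notes.
Express everything in thirty-second notes: a full sixteenth-note triplet (3 notes) (three triplet sixteenths span one eighth) = 4; thirty-second note = 1; sixteenth note = 2; thirty-second note = 1; quarter note = 8.
Sum: 4 + 1 + 2 + 1 + 8 = 16.
Remaining: 18 − 16 = 2 thirty-second notes, which is a sixteenth note.

sixteenth note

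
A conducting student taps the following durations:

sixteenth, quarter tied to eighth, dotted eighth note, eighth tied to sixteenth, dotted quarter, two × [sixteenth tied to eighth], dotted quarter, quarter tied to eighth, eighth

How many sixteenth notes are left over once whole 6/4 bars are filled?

One bar of 6/4 = 24 sixteenth notes.
Express everything in sixteenth notes: sixteenth = 1; quarter tied to eighth (quarter + eighth) = 6; dotted eighth note = 3; eighth tied to sixteenth (eighth + sixteenth) = 3; dotted quarter = 6; sixteenth tied to eighth (sixteenth + eighth) = 3; sixteenth tied to eighth (sixteenth + eighth) = 3; dotted quarter = 6; quarter tied to eighth (quarter + eighth) = 6; eighth = 2.
Sum: 1 + 6 + 3 + 3 + 6 + 3 + 3 + 6 + 6 + 2 = 39.
39 ÷ 24 = 1 complete bar with 15 sixteenth notes remaining.

15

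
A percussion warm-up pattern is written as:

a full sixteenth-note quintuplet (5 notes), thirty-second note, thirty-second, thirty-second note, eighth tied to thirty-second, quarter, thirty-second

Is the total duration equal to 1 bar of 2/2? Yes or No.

One bar of 2/2 = 32 thirty-second notes.
Express everything in thirty-second notes: a full sixteenth-note quintuplet (5 notes) (five quintuplet sixteenths span one quarter) = 8; thirty-second note = 1; thirty-second = 1; thirty-second note = 1; eighth tied to thirty-second (eighth + thirty-second) = 5; quarter = 8; thirty-second = 1.
Altogether 8 + 1 + 1 + 1 + 5 + 8 + 1 = 25.
25 falls short of 32, so the answer is No.

No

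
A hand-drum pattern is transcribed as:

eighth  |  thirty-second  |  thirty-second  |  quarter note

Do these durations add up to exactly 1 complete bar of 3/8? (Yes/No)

No

One bar of 3/8 = 12 thirty-second notes.
Working in thirty-second notes: eighth = 4; thirty-second = 1; thirty-second = 1; quarter note = 8.
Altogether 4 + 1 + 1 + 8 = 14.
14 exceeds 12, so the answer is No.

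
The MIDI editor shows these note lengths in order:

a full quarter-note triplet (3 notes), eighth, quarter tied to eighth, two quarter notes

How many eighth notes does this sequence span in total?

Convert each value to eighth notes: a full quarter-note triplet (3 notes) (three triplet quarters span one half) = 4; eighth = 1; quarter tied to eighth (quarter + eighth) = 3; quarter note = 2; quarter note = 2.
Altogether 4 + 1 + 3 + 2 + 2 = 12 eighth notes.

12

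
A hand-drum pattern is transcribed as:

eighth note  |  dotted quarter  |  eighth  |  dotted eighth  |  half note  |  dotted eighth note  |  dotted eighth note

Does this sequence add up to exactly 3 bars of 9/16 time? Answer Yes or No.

One bar of 9/16 = 9 sixteenth notes, so 3 bars = 27.
Each duration in sixteenth notes: eighth note = 2; dotted quarter = 6; eighth = 2; dotted eighth = 3; half note = 8; dotted eighth note = 3; dotted eighth note = 3.
Sum: 2 + 6 + 2 + 3 + 8 + 3 + 3 = 27.
27 equals 27, so the answer is Yes.

Yes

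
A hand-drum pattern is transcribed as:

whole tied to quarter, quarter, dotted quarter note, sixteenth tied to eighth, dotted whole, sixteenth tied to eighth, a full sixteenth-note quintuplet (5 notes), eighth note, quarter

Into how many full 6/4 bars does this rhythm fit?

2

One bar of 6/4 = 24 sixteenth notes.
Express everything in sixteenth notes: whole tied to quarter (whole + quarter) = 20; quarter = 4; dotted quarter note = 6; sixteenth tied to eighth (sixteenth + eighth) = 3; dotted whole = 24; sixteenth tied to eighth (sixteenth + eighth) = 3; a full sixteenth-note quintuplet (5 notes) (five quintuplet sixteenths span one quarter) = 4; eighth note = 2; quarter = 4.
Total: 20 + 4 + 6 + 3 + 24 + 3 + 4 + 2 + 4 = 70.
70 ÷ 24 = 2 complete bars with 22 left over.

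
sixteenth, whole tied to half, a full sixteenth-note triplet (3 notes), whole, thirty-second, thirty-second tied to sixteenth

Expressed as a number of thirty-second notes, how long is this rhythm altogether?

Convert each value to thirty-second notes: sixteenth = 2; whole tied to half (whole + half) = 48; a full sixteenth-note triplet (3 notes) (three triplet sixteenths span one eighth) = 4; whole = 32; thirty-second = 1; thirty-second tied to sixteenth (thirty-second + sixteenth) = 3.
Sum: 2 + 48 + 4 + 32 + 1 + 3 = 90 thirty-second notes.

90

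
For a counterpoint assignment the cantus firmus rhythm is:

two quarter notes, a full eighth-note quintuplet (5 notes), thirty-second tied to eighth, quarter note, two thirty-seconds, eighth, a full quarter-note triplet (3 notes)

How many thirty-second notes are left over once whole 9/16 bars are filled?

13

One bar of 9/16 = 18 thirty-second notes.
Express everything in thirty-second notes: quarter note = 8; quarter note = 8; a full eighth-note quintuplet (5 notes) (five quintuplet eighths span one half) = 16; thirty-second tied to eighth (thirty-second + eighth) = 5; quarter note = 8; thirty-second = 1; thirty-second = 1; eighth = 4; a full quarter-note triplet (3 notes) (three triplet quarters span one half) = 16.
Adding: 8 + 8 + 16 + 5 + 8 + 1 + 1 + 4 + 16 = 67.
67 ÷ 18 = 3 complete bars with 13 thirty-second notes remaining.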